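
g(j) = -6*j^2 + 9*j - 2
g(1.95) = -7.26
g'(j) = 9 - 12*j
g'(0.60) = 1.80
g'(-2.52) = 39.24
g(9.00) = -407.00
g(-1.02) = -17.42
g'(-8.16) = 106.92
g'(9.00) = -99.00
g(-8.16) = -474.95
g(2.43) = -15.56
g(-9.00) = -569.00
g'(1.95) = -14.40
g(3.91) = -58.54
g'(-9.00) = 117.00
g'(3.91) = -37.92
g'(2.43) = -20.16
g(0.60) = 1.24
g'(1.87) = -13.44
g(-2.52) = -62.78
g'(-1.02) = 21.24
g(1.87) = -6.15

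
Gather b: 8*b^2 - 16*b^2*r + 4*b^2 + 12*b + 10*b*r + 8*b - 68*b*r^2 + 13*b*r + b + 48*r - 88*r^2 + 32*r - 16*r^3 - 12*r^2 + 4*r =b^2*(12 - 16*r) + b*(-68*r^2 + 23*r + 21) - 16*r^3 - 100*r^2 + 84*r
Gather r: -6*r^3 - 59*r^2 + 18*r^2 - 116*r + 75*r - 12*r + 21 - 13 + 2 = -6*r^3 - 41*r^2 - 53*r + 10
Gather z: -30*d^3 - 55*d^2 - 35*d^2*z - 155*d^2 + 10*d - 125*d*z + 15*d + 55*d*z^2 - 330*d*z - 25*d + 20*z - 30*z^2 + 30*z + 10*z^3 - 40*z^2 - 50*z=-30*d^3 - 210*d^2 + 10*z^3 + z^2*(55*d - 70) + z*(-35*d^2 - 455*d)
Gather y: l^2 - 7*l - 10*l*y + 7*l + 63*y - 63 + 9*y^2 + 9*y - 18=l^2 + 9*y^2 + y*(72 - 10*l) - 81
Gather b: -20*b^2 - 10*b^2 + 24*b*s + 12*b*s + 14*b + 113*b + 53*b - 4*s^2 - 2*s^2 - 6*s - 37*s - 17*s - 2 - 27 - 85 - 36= -30*b^2 + b*(36*s + 180) - 6*s^2 - 60*s - 150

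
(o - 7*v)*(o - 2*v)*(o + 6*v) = o^3 - 3*o^2*v - 40*o*v^2 + 84*v^3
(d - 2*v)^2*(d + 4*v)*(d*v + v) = d^4*v + d^3*v - 12*d^2*v^3 + 16*d*v^4 - 12*d*v^3 + 16*v^4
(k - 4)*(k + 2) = k^2 - 2*k - 8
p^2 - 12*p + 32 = (p - 8)*(p - 4)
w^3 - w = w*(w - 1)*(w + 1)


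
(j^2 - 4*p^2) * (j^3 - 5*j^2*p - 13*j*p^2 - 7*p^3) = j^5 - 5*j^4*p - 17*j^3*p^2 + 13*j^2*p^3 + 52*j*p^4 + 28*p^5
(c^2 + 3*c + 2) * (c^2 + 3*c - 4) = c^4 + 6*c^3 + 7*c^2 - 6*c - 8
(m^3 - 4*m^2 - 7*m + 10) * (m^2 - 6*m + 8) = m^5 - 10*m^4 + 25*m^3 + 20*m^2 - 116*m + 80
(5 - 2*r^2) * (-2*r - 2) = 4*r^3 + 4*r^2 - 10*r - 10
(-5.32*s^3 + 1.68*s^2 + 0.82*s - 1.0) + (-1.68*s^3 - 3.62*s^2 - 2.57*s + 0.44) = -7.0*s^3 - 1.94*s^2 - 1.75*s - 0.56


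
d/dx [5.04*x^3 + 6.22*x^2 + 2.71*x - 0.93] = 15.12*x^2 + 12.44*x + 2.71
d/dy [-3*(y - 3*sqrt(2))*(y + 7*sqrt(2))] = -6*y - 12*sqrt(2)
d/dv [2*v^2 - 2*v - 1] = 4*v - 2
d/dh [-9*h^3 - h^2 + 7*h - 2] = -27*h^2 - 2*h + 7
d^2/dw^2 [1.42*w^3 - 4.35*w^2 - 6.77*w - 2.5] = 8.52*w - 8.7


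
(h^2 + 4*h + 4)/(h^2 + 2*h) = (h + 2)/h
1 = 1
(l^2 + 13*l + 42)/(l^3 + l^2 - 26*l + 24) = (l + 7)/(l^2 - 5*l + 4)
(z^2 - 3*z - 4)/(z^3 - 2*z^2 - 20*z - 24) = (-z^2 + 3*z + 4)/(-z^3 + 2*z^2 + 20*z + 24)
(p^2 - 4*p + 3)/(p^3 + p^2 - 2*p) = (p - 3)/(p*(p + 2))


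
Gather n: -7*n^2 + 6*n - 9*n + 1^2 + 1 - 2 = -7*n^2 - 3*n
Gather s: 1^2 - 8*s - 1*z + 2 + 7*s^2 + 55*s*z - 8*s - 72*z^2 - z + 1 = 7*s^2 + s*(55*z - 16) - 72*z^2 - 2*z + 4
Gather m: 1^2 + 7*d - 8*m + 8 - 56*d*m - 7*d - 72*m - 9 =m*(-56*d - 80)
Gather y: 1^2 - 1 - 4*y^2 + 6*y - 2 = -4*y^2 + 6*y - 2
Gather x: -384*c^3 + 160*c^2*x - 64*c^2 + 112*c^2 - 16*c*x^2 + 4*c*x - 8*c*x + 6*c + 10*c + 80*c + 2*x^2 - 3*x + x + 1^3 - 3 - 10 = -384*c^3 + 48*c^2 + 96*c + x^2*(2 - 16*c) + x*(160*c^2 - 4*c - 2) - 12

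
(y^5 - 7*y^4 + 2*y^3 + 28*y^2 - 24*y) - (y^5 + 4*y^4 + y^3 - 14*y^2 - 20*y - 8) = -11*y^4 + y^3 + 42*y^2 - 4*y + 8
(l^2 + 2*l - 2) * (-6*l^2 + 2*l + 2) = -6*l^4 - 10*l^3 + 18*l^2 - 4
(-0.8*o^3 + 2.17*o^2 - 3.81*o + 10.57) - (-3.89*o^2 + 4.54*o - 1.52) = -0.8*o^3 + 6.06*o^2 - 8.35*o + 12.09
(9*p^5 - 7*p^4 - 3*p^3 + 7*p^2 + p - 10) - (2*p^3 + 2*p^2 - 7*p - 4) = 9*p^5 - 7*p^4 - 5*p^3 + 5*p^2 + 8*p - 6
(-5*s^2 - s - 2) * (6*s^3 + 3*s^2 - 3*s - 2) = -30*s^5 - 21*s^4 + 7*s^2 + 8*s + 4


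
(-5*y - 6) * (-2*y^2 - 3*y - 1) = 10*y^3 + 27*y^2 + 23*y + 6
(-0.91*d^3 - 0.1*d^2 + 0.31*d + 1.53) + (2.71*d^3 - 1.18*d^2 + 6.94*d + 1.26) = 1.8*d^3 - 1.28*d^2 + 7.25*d + 2.79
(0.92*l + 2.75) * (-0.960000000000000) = -0.8832*l - 2.64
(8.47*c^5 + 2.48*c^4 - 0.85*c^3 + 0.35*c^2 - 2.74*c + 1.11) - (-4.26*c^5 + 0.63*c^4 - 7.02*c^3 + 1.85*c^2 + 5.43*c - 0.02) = 12.73*c^5 + 1.85*c^4 + 6.17*c^3 - 1.5*c^2 - 8.17*c + 1.13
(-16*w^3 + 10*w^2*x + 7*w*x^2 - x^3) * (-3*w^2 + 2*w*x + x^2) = 48*w^5 - 62*w^4*x - 17*w^3*x^2 + 27*w^2*x^3 + 5*w*x^4 - x^5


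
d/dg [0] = 0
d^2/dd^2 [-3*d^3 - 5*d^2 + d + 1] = -18*d - 10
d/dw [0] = 0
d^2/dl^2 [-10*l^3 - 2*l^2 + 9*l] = -60*l - 4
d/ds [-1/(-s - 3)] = -1/(s + 3)^2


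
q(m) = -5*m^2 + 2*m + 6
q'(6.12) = -59.20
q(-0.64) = 2.67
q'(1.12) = -9.20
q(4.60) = -90.60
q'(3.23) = -30.30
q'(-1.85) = 20.50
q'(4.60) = -44.00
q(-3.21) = -51.94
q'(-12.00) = 122.00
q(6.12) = -169.03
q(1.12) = 1.97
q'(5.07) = -48.70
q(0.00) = 6.00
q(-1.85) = -14.81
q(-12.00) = -738.00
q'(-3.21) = 34.10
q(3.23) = -39.70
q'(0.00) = 2.00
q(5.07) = -112.38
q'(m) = 2 - 10*m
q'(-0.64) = 8.40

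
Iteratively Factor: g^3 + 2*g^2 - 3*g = (g - 1)*(g^2 + 3*g) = (g - 1)*(g + 3)*(g)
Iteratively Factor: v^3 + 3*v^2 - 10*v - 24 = (v - 3)*(v^2 + 6*v + 8) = (v - 3)*(v + 2)*(v + 4)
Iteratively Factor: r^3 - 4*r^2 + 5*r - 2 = (r - 2)*(r^2 - 2*r + 1) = (r - 2)*(r - 1)*(r - 1)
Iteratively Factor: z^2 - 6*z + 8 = (z - 2)*(z - 4)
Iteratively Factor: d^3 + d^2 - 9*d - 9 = (d + 1)*(d^2 - 9) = (d - 3)*(d + 1)*(d + 3)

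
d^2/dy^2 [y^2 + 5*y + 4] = 2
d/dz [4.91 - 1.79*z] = -1.79000000000000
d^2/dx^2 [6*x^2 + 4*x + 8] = 12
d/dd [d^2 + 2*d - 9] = 2*d + 2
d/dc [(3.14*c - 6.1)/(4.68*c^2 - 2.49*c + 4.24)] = (-14.6952*c^2 + 57.096*c - 1.8754)/(21.9024*c^4 - 23.3064*c^3 + 45.8865*c^2 - 21.1152*c + 17.9776)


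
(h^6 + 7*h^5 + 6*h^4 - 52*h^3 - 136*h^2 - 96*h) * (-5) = -5*h^6 - 35*h^5 - 30*h^4 + 260*h^3 + 680*h^2 + 480*h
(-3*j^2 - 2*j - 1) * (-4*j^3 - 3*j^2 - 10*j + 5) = 12*j^5 + 17*j^4 + 40*j^3 + 8*j^2 - 5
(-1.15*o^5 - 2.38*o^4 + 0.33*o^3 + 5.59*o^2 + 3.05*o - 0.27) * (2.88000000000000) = -3.312*o^5 - 6.8544*o^4 + 0.9504*o^3 + 16.0992*o^2 + 8.784*o - 0.7776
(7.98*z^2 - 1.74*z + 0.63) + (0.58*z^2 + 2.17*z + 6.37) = 8.56*z^2 + 0.43*z + 7.0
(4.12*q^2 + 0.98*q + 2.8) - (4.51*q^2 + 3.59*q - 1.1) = -0.39*q^2 - 2.61*q + 3.9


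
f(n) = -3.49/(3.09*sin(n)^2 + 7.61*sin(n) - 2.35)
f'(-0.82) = 0.19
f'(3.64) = -0.51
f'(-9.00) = -0.65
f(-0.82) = 0.56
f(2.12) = -0.55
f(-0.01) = 1.44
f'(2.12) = -0.57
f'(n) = -3.49*(-6.18*sin(n)*cos(n) - 7.61*cos(n))/(3.09*sin(n)^2 + 7.61*sin(n) - 2.35)^2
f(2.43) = -0.89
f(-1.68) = 0.51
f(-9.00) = 0.70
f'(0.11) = 13.17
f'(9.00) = -18.79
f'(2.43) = -1.99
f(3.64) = 0.66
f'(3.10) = -6.67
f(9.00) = -2.66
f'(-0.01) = 4.48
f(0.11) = 2.36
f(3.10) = 1.72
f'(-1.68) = -0.01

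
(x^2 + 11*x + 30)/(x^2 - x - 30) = (x + 6)/(x - 6)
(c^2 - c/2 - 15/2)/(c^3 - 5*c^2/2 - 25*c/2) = (c - 3)/(c*(c - 5))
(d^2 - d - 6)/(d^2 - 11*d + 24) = (d + 2)/(d - 8)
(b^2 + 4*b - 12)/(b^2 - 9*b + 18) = (b^2 + 4*b - 12)/(b^2 - 9*b + 18)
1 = 1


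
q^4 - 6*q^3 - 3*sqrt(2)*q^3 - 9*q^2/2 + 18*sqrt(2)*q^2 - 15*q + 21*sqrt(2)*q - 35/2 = (q - 7)*(q + 1)*(q - 5*sqrt(2)/2)*(q - sqrt(2)/2)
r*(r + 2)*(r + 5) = r^3 + 7*r^2 + 10*r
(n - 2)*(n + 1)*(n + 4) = n^3 + 3*n^2 - 6*n - 8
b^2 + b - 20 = (b - 4)*(b + 5)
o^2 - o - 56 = (o - 8)*(o + 7)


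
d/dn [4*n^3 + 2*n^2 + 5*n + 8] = 12*n^2 + 4*n + 5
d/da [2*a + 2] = 2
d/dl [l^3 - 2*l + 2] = 3*l^2 - 2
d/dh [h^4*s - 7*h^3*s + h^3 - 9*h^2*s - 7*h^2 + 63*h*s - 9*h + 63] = 4*h^3*s - 21*h^2*s + 3*h^2 - 18*h*s - 14*h + 63*s - 9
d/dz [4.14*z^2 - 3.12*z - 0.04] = 8.28*z - 3.12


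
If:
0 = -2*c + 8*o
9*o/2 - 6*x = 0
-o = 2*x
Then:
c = 0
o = 0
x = 0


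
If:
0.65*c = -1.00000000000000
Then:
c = -1.54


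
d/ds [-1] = 0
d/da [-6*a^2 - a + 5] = -12*a - 1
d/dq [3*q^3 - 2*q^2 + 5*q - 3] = 9*q^2 - 4*q + 5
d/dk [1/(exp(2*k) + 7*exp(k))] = (-2*exp(k) - 7)*exp(-k)/(exp(k) + 7)^2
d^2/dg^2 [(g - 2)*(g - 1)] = 2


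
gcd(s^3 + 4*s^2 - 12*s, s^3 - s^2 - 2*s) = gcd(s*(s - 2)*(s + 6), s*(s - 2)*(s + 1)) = s^2 - 2*s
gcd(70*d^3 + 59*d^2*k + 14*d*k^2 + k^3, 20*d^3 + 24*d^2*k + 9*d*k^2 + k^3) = 10*d^2 + 7*d*k + k^2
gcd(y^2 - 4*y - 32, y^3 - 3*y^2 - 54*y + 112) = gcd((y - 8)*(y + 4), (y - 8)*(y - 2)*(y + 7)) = y - 8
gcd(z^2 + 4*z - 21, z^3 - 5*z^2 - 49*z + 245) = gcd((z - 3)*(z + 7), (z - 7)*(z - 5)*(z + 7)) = z + 7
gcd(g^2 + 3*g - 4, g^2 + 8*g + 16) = g + 4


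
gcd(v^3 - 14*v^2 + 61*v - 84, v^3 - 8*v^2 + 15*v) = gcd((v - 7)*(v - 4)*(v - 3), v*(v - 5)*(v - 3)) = v - 3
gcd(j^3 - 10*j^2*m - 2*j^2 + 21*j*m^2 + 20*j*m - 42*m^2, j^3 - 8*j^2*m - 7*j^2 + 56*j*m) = 1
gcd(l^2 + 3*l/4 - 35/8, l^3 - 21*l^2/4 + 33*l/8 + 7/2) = l - 7/4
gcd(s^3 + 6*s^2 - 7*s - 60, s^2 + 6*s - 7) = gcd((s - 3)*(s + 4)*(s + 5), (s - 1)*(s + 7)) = 1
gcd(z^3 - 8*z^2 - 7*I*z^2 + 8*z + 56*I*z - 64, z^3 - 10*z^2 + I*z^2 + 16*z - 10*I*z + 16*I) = z^2 + z*(-8 + I) - 8*I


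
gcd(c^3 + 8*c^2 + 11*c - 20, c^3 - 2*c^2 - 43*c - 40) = c + 5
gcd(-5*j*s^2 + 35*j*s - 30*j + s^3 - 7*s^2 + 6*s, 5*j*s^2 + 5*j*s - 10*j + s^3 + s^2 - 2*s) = s - 1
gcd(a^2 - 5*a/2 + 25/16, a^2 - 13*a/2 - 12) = 1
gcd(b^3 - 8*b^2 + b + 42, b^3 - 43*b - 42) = b - 7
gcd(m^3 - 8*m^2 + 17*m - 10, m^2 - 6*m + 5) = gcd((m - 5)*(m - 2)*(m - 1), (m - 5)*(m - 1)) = m^2 - 6*m + 5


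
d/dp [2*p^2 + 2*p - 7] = 4*p + 2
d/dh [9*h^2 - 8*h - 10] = 18*h - 8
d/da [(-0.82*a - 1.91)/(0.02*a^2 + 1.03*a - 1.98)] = (0.0164*a^2 + 0.0764*a + 3.5909)/(0.0004*a^4 + 0.0412*a^3 + 0.9817*a^2 - 4.0788*a + 3.9204)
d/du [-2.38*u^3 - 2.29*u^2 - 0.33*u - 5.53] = -7.14*u^2 - 4.58*u - 0.33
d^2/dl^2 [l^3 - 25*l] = 6*l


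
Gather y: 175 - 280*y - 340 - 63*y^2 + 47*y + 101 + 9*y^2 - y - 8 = -54*y^2 - 234*y - 72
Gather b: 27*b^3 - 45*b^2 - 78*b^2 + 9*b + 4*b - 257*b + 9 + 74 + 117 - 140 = 27*b^3 - 123*b^2 - 244*b + 60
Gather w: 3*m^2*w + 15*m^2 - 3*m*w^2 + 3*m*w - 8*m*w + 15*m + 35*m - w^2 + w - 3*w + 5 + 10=15*m^2 + 50*m + w^2*(-3*m - 1) + w*(3*m^2 - 5*m - 2) + 15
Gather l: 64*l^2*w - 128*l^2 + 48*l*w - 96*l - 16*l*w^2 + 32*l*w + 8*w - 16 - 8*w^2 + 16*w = l^2*(64*w - 128) + l*(-16*w^2 + 80*w - 96) - 8*w^2 + 24*w - 16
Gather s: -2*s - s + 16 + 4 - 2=18 - 3*s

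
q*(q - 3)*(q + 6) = q^3 + 3*q^2 - 18*q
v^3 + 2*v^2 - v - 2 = (v - 1)*(v + 1)*(v + 2)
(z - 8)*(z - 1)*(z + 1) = z^3 - 8*z^2 - z + 8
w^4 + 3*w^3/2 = w^3*(w + 3/2)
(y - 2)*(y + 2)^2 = y^3 + 2*y^2 - 4*y - 8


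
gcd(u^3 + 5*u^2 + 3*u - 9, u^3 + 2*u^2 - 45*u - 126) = u + 3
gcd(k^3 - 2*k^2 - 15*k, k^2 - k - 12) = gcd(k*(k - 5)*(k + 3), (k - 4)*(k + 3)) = k + 3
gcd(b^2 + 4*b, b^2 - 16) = b + 4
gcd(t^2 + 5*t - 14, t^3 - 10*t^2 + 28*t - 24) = t - 2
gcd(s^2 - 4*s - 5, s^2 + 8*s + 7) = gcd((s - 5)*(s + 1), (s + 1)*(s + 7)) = s + 1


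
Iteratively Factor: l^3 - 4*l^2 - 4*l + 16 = (l - 4)*(l^2 - 4) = (l - 4)*(l + 2)*(l - 2)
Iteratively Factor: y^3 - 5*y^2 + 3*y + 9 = (y + 1)*(y^2 - 6*y + 9) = (y - 3)*(y + 1)*(y - 3)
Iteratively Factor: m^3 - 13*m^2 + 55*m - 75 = (m - 5)*(m^2 - 8*m + 15) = (m - 5)*(m - 3)*(m - 5)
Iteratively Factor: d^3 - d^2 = (d)*(d^2 - d) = d*(d - 1)*(d)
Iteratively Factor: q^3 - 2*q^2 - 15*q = (q)*(q^2 - 2*q - 15) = q*(q + 3)*(q - 5)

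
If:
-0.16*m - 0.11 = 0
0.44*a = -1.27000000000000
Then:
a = -2.89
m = -0.69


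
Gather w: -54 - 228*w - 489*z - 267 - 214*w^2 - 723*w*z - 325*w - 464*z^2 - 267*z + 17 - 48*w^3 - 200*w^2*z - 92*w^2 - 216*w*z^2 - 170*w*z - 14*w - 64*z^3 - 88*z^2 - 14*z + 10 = -48*w^3 + w^2*(-200*z - 306) + w*(-216*z^2 - 893*z - 567) - 64*z^3 - 552*z^2 - 770*z - 294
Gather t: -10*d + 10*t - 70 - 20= -10*d + 10*t - 90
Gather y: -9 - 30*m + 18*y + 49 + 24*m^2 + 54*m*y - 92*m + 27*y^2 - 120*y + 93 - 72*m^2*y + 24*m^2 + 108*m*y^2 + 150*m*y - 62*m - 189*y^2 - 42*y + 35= 48*m^2 - 184*m + y^2*(108*m - 162) + y*(-72*m^2 + 204*m - 144) + 168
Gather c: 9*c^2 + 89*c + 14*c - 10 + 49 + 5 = 9*c^2 + 103*c + 44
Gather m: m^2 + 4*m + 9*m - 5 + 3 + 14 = m^2 + 13*m + 12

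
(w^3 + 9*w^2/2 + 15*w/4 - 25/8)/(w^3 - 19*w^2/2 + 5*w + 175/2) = (w^2 + 2*w - 5/4)/(w^2 - 12*w + 35)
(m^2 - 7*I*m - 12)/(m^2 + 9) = (m - 4*I)/(m + 3*I)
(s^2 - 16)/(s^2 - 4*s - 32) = (s - 4)/(s - 8)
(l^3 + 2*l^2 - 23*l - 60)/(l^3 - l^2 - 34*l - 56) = (l^2 - 2*l - 15)/(l^2 - 5*l - 14)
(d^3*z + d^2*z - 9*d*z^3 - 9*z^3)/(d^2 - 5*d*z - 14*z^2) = z*(-d^3 - d^2 + 9*d*z^2 + 9*z^2)/(-d^2 + 5*d*z + 14*z^2)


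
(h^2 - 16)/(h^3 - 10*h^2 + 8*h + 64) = (h + 4)/(h^2 - 6*h - 16)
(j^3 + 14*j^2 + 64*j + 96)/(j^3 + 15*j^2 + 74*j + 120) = (j + 4)/(j + 5)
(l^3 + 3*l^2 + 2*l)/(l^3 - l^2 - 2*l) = (l + 2)/(l - 2)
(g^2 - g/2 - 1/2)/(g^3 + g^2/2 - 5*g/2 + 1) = (2*g + 1)/(2*g^2 + 3*g - 2)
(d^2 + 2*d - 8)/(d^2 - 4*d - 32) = (d - 2)/(d - 8)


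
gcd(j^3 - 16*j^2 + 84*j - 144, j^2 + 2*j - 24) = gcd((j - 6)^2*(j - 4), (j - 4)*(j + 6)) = j - 4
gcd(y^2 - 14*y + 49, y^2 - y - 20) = 1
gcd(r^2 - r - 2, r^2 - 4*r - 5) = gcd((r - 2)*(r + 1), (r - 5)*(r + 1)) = r + 1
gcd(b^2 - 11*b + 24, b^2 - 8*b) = b - 8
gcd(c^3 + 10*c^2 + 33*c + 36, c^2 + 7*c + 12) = c^2 + 7*c + 12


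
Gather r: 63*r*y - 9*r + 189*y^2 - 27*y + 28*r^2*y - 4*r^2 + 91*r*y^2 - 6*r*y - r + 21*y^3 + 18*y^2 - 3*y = r^2*(28*y - 4) + r*(91*y^2 + 57*y - 10) + 21*y^3 + 207*y^2 - 30*y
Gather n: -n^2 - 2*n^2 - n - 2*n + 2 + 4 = -3*n^2 - 3*n + 6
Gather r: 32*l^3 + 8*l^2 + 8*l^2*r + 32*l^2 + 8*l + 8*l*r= 32*l^3 + 40*l^2 + 8*l + r*(8*l^2 + 8*l)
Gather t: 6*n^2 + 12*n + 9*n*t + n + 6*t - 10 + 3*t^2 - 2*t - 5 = 6*n^2 + 13*n + 3*t^2 + t*(9*n + 4) - 15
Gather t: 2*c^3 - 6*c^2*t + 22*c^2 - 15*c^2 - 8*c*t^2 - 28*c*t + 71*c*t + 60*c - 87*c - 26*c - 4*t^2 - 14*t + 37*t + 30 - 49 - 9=2*c^3 + 7*c^2 - 53*c + t^2*(-8*c - 4) + t*(-6*c^2 + 43*c + 23) - 28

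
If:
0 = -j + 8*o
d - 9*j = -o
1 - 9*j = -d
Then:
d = 71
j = 8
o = 1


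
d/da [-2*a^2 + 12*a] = 12 - 4*a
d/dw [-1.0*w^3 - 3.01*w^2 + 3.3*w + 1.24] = -3.0*w^2 - 6.02*w + 3.3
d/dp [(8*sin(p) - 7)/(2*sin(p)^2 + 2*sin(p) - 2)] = (-8*sin(p)^2 + 14*sin(p) - 1)*cos(p)/(2*(sin(p) - cos(p)^2)^2)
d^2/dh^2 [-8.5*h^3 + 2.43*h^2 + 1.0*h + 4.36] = 4.86 - 51.0*h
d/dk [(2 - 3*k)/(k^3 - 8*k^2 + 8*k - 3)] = (6*k^3 - 30*k^2 + 32*k - 7)/(k^6 - 16*k^5 + 80*k^4 - 134*k^3 + 112*k^2 - 48*k + 9)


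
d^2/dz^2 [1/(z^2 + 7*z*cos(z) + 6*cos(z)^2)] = ((z^2 + 7*z*cos(z) + 6*cos(z)^2)*(7*z*cos(z) - 24*sin(z)^2 + 14*sin(z) + 10) + 2*(7*z*sin(z) - 2*z + 6*sin(2*z) - 7*cos(z))^2)/((z + cos(z))^3*(z + 6*cos(z))^3)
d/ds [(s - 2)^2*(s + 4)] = 3*s^2 - 12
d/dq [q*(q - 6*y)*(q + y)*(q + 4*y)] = 4*q^3 - 3*q^2*y - 52*q*y^2 - 24*y^3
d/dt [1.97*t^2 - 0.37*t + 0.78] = 3.94*t - 0.37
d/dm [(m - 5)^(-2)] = -2/(m - 5)^3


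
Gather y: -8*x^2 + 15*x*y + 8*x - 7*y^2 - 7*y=-8*x^2 + 8*x - 7*y^2 + y*(15*x - 7)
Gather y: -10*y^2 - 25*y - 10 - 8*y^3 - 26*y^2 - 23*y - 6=-8*y^3 - 36*y^2 - 48*y - 16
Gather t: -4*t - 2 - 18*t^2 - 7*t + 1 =-18*t^2 - 11*t - 1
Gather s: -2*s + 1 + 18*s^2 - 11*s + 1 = 18*s^2 - 13*s + 2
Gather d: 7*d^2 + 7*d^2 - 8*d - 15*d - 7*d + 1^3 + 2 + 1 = 14*d^2 - 30*d + 4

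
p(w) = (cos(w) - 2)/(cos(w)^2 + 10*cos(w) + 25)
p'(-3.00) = 0.02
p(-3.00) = -0.19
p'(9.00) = -0.06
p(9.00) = -0.17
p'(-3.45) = -0.05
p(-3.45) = -0.18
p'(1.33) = -0.06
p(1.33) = -0.06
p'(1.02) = -0.04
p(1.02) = -0.05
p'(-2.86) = 0.04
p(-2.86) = -0.18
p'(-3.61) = -0.06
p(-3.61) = -0.17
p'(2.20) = -0.09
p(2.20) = -0.13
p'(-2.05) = 0.09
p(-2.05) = -0.12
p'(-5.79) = -0.02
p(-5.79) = -0.03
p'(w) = (2*sin(w)*cos(w) + 10*sin(w))*(cos(w) - 2)/(cos(w)^2 + 10*cos(w) + 25)^2 - sin(w)/(cos(w)^2 + 10*cos(w) + 25) = (cos(w) - 9)*sin(w)/(cos(w) + 5)^3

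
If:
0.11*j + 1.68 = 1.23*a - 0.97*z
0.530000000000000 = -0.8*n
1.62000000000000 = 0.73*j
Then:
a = 0.788617886178862*z + 1.5643167390578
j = 2.22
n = -0.66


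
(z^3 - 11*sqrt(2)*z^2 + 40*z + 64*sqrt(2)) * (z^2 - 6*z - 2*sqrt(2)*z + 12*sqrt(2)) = z^5 - 13*sqrt(2)*z^4 - 6*z^4 + 84*z^3 + 78*sqrt(2)*z^3 - 504*z^2 - 16*sqrt(2)*z^2 - 256*z + 96*sqrt(2)*z + 1536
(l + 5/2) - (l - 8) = 21/2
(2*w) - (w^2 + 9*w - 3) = -w^2 - 7*w + 3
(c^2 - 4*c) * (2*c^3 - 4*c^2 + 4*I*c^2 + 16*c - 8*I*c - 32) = 2*c^5 - 12*c^4 + 4*I*c^4 + 32*c^3 - 24*I*c^3 - 96*c^2 + 32*I*c^2 + 128*c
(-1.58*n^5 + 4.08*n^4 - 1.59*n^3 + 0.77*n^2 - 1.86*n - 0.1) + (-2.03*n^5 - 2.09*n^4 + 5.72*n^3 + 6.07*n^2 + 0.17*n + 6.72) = -3.61*n^5 + 1.99*n^4 + 4.13*n^3 + 6.84*n^2 - 1.69*n + 6.62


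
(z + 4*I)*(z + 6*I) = z^2 + 10*I*z - 24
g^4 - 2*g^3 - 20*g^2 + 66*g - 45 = (g - 3)^2*(g - 1)*(g + 5)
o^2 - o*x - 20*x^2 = (o - 5*x)*(o + 4*x)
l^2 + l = l*(l + 1)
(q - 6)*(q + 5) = q^2 - q - 30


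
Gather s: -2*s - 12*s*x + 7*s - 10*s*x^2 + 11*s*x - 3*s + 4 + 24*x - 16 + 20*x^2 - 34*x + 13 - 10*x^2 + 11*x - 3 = s*(-10*x^2 - x + 2) + 10*x^2 + x - 2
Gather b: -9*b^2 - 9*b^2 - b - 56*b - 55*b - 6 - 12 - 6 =-18*b^2 - 112*b - 24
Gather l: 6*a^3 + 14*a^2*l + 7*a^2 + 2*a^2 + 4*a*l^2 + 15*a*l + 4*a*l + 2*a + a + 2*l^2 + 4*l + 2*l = 6*a^3 + 9*a^2 + 3*a + l^2*(4*a + 2) + l*(14*a^2 + 19*a + 6)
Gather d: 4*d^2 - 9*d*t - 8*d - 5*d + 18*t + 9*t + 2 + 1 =4*d^2 + d*(-9*t - 13) + 27*t + 3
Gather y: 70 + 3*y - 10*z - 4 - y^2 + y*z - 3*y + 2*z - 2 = -y^2 + y*z - 8*z + 64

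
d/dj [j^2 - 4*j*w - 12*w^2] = 2*j - 4*w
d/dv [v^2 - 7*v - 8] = 2*v - 7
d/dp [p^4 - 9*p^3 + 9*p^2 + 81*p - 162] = 4*p^3 - 27*p^2 + 18*p + 81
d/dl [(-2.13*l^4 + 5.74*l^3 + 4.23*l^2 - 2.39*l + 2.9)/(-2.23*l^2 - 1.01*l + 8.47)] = (9.4998*l^5 - 6.3463*l^4 - 83.7592*l^3 + 136.2514*l^2 + 84.5902*l - 17.3143)/(4.9729*l^4 + 4.5046*l^3 - 36.7561*l^2 - 17.1094*l + 71.7409)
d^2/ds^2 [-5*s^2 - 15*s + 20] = -10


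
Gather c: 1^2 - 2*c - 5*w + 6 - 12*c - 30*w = -14*c - 35*w + 7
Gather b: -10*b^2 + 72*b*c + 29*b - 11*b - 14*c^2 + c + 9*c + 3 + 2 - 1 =-10*b^2 + b*(72*c + 18) - 14*c^2 + 10*c + 4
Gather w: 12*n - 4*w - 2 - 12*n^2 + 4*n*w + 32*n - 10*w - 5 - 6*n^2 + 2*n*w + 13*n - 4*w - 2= -18*n^2 + 57*n + w*(6*n - 18) - 9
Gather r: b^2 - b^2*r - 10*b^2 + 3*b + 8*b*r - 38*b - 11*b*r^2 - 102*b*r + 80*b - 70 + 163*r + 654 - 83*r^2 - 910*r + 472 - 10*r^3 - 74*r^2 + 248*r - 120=-9*b^2 + 45*b - 10*r^3 + r^2*(-11*b - 157) + r*(-b^2 - 94*b - 499) + 936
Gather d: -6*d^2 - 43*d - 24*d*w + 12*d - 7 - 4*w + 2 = -6*d^2 + d*(-24*w - 31) - 4*w - 5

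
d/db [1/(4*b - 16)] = -1/(4*(b - 4)^2)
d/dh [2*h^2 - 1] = 4*h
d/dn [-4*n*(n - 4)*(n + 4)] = 64 - 12*n^2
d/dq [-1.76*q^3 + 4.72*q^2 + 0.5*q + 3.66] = -5.28*q^2 + 9.44*q + 0.5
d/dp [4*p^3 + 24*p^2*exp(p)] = 12*p*(2*p*exp(p) + p + 4*exp(p))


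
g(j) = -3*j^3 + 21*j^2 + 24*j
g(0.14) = 3.76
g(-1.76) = 39.16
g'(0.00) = 24.00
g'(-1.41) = -53.11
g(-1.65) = 31.05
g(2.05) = 111.61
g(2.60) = 151.63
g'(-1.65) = -69.80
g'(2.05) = 72.28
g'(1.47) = 66.29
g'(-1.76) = -77.80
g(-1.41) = 16.32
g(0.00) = 0.00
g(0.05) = 1.25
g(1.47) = 71.13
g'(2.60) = 72.36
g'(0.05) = 26.08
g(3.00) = 180.00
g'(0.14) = 29.70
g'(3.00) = 69.00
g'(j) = -9*j^2 + 42*j + 24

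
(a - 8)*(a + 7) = a^2 - a - 56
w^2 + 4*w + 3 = (w + 1)*(w + 3)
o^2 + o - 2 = (o - 1)*(o + 2)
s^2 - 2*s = s*(s - 2)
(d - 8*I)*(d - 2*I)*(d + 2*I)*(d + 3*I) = d^4 - 5*I*d^3 + 28*d^2 - 20*I*d + 96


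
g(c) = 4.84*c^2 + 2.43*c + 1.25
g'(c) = 9.68*c + 2.43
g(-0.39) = 1.04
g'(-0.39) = -1.35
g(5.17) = 143.18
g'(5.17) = 52.48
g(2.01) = 25.69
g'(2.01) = 21.89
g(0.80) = 6.29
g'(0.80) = 10.17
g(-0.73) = 2.06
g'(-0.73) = -4.64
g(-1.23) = 5.58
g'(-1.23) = -9.48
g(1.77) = 20.71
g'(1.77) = 19.56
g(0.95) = 7.93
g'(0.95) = 11.63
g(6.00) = 190.07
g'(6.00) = 60.51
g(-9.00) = 371.42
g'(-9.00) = -84.69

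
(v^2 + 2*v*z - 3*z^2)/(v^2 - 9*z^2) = (-v + z)/(-v + 3*z)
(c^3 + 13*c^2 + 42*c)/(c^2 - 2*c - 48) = c*(c + 7)/(c - 8)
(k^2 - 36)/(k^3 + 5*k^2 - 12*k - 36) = (k - 6)/(k^2 - k - 6)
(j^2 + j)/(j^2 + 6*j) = (j + 1)/(j + 6)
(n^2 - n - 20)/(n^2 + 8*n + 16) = (n - 5)/(n + 4)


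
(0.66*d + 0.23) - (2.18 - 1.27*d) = 1.93*d - 1.95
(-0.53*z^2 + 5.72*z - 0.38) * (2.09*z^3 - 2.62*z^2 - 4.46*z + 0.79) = -1.1077*z^5 + 13.3434*z^4 - 13.4168*z^3 - 24.9343*z^2 + 6.2136*z - 0.3002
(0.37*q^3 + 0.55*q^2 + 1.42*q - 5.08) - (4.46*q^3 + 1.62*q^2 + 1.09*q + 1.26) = -4.09*q^3 - 1.07*q^2 + 0.33*q - 6.34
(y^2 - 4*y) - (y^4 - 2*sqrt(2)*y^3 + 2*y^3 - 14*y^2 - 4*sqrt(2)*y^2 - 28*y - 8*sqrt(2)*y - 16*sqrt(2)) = -y^4 - 2*y^3 + 2*sqrt(2)*y^3 + 4*sqrt(2)*y^2 + 15*y^2 + 8*sqrt(2)*y + 24*y + 16*sqrt(2)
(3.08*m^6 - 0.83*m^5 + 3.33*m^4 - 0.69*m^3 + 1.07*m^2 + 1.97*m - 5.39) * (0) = 0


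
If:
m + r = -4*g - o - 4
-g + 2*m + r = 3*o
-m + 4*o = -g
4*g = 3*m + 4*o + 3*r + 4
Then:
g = -1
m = -33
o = -8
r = 41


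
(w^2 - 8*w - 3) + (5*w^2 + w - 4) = 6*w^2 - 7*w - 7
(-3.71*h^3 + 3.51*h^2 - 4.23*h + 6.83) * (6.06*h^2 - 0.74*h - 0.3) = -22.4826*h^5 + 24.016*h^4 - 27.1182*h^3 + 43.467*h^2 - 3.7852*h - 2.049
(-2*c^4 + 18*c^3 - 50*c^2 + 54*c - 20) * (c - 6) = -2*c^5 + 30*c^4 - 158*c^3 + 354*c^2 - 344*c + 120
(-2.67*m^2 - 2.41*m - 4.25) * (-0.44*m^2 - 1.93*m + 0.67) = 1.1748*m^4 + 6.2135*m^3 + 4.7324*m^2 + 6.5878*m - 2.8475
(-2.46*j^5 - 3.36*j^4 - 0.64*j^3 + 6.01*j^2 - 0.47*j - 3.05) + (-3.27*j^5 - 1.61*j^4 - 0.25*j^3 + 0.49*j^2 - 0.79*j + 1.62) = -5.73*j^5 - 4.97*j^4 - 0.89*j^3 + 6.5*j^2 - 1.26*j - 1.43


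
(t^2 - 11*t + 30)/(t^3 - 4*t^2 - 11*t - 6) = (t - 5)/(t^2 + 2*t + 1)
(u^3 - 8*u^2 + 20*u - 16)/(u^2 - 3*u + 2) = (u^2 - 6*u + 8)/(u - 1)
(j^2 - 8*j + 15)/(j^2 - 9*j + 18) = (j - 5)/(j - 6)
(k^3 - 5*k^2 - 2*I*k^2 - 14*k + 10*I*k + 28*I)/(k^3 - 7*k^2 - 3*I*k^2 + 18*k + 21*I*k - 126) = (k^2 + 2*k*(1 - I) - 4*I)/(k^2 - 3*I*k + 18)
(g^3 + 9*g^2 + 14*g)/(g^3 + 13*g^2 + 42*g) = (g + 2)/(g + 6)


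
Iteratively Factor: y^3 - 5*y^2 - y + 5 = (y - 5)*(y^2 - 1) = (y - 5)*(y - 1)*(y + 1)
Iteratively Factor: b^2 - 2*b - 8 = (b - 4)*(b + 2)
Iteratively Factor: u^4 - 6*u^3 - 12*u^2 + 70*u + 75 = (u - 5)*(u^3 - u^2 - 17*u - 15) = (u - 5)*(u + 3)*(u^2 - 4*u - 5) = (u - 5)^2*(u + 3)*(u + 1)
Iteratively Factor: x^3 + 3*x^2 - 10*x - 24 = (x - 3)*(x^2 + 6*x + 8) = (x - 3)*(x + 2)*(x + 4)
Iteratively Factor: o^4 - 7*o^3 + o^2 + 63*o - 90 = (o + 3)*(o^3 - 10*o^2 + 31*o - 30) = (o - 5)*(o + 3)*(o^2 - 5*o + 6) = (o - 5)*(o - 2)*(o + 3)*(o - 3)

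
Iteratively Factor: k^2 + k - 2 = (k - 1)*(k + 2)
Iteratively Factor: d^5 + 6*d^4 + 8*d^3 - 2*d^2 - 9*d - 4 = (d + 1)*(d^4 + 5*d^3 + 3*d^2 - 5*d - 4) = (d + 1)^2*(d^3 + 4*d^2 - d - 4) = (d - 1)*(d + 1)^2*(d^2 + 5*d + 4) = (d - 1)*(d + 1)^3*(d + 4)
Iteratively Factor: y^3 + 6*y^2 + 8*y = (y)*(y^2 + 6*y + 8) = y*(y + 4)*(y + 2)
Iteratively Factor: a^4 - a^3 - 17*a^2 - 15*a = (a + 1)*(a^3 - 2*a^2 - 15*a) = (a - 5)*(a + 1)*(a^2 + 3*a) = a*(a - 5)*(a + 1)*(a + 3)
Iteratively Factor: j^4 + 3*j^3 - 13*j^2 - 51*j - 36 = (j + 3)*(j^3 - 13*j - 12) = (j + 1)*(j + 3)*(j^2 - j - 12) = (j - 4)*(j + 1)*(j + 3)*(j + 3)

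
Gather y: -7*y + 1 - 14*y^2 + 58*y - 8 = -14*y^2 + 51*y - 7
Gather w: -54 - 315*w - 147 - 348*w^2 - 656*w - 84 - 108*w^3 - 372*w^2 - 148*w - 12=-108*w^3 - 720*w^2 - 1119*w - 297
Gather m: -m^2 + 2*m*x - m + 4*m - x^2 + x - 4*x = -m^2 + m*(2*x + 3) - x^2 - 3*x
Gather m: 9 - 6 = 3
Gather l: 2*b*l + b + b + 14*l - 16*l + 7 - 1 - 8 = 2*b + l*(2*b - 2) - 2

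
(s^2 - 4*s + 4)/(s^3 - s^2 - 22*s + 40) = (s - 2)/(s^2 + s - 20)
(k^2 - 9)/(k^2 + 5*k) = (k^2 - 9)/(k*(k + 5))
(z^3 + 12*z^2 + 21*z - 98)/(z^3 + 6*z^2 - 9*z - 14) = (z + 7)/(z + 1)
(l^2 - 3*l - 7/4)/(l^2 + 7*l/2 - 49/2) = (l + 1/2)/(l + 7)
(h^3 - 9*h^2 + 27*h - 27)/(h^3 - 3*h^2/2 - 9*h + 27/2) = 2*(h^2 - 6*h + 9)/(2*h^2 + 3*h - 9)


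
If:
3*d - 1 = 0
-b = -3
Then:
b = 3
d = 1/3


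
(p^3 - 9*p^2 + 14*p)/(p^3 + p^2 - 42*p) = (p^2 - 9*p + 14)/(p^2 + p - 42)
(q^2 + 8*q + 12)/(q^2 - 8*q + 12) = (q^2 + 8*q + 12)/(q^2 - 8*q + 12)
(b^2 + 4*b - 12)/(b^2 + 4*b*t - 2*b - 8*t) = (b + 6)/(b + 4*t)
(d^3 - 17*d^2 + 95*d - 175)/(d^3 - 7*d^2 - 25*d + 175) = (d - 5)/(d + 5)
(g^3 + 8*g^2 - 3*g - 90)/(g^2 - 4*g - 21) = (-g^3 - 8*g^2 + 3*g + 90)/(-g^2 + 4*g + 21)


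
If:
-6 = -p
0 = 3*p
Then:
No Solution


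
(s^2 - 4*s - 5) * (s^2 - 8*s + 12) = s^4 - 12*s^3 + 39*s^2 - 8*s - 60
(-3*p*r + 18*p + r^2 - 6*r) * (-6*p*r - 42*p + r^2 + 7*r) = 18*p^2*r^2 + 18*p^2*r - 756*p^2 - 9*p*r^3 - 9*p*r^2 + 378*p*r + r^4 + r^3 - 42*r^2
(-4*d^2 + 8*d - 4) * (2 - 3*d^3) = 12*d^5 - 24*d^4 + 12*d^3 - 8*d^2 + 16*d - 8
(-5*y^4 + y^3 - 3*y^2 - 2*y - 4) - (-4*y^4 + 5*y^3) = -y^4 - 4*y^3 - 3*y^2 - 2*y - 4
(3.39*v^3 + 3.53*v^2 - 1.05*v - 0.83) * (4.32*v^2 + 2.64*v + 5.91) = 14.6448*v^5 + 24.1992*v^4 + 24.8181*v^3 + 14.5047*v^2 - 8.3967*v - 4.9053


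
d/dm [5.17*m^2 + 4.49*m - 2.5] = 10.34*m + 4.49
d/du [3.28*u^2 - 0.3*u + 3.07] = 6.56*u - 0.3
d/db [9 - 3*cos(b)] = 3*sin(b)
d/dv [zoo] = 0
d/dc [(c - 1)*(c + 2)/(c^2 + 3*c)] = 2*(c^2 + 2*c + 3)/(c^2*(c^2 + 6*c + 9))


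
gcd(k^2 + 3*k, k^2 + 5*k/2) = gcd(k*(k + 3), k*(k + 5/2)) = k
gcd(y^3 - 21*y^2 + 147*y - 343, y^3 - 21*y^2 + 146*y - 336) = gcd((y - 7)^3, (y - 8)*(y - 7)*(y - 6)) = y - 7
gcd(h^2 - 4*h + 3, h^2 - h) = h - 1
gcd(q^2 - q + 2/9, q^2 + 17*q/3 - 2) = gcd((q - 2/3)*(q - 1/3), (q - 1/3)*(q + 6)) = q - 1/3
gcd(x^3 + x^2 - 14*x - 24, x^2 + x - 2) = x + 2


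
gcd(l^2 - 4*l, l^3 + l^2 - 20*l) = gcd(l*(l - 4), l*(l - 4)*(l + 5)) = l^2 - 4*l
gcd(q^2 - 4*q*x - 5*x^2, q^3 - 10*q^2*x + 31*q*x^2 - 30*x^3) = -q + 5*x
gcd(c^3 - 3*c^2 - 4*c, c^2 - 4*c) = c^2 - 4*c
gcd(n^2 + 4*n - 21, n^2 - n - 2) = 1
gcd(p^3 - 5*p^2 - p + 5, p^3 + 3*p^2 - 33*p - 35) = p^2 - 4*p - 5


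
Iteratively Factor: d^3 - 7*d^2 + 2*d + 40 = (d - 5)*(d^2 - 2*d - 8) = (d - 5)*(d + 2)*(d - 4)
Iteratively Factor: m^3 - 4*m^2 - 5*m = (m - 5)*(m^2 + m) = (m - 5)*(m + 1)*(m)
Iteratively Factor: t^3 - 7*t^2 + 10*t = (t)*(t^2 - 7*t + 10) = t*(t - 2)*(t - 5)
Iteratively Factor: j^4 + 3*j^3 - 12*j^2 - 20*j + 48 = (j + 4)*(j^3 - j^2 - 8*j + 12) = (j + 3)*(j + 4)*(j^2 - 4*j + 4) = (j - 2)*(j + 3)*(j + 4)*(j - 2)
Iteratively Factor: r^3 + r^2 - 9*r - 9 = (r + 3)*(r^2 - 2*r - 3) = (r - 3)*(r + 3)*(r + 1)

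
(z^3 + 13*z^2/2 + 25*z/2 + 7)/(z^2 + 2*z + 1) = (z^2 + 11*z/2 + 7)/(z + 1)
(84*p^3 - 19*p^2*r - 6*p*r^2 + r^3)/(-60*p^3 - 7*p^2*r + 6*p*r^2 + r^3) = (-7*p + r)/(5*p + r)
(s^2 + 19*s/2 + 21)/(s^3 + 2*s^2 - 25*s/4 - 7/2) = 2*(s + 6)/(2*s^2 - 3*s - 2)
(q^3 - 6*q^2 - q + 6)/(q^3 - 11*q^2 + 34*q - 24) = (q + 1)/(q - 4)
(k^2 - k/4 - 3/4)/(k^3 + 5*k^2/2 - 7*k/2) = (4*k + 3)/(2*k*(2*k + 7))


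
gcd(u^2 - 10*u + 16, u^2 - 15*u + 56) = u - 8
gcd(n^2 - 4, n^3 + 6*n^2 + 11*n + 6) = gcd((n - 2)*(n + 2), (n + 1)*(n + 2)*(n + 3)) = n + 2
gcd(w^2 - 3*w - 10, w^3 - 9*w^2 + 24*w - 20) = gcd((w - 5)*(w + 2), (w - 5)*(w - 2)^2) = w - 5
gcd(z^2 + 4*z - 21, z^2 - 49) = z + 7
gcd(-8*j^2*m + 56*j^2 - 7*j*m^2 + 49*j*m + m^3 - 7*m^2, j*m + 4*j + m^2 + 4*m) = j + m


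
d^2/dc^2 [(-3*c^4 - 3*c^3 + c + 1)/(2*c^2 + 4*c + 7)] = 2*(-12*c^6 - 72*c^5 - 270*c^4 - 674*c^3 - 1122*c^2 - 459*c - 26)/(8*c^6 + 48*c^5 + 180*c^4 + 400*c^3 + 630*c^2 + 588*c + 343)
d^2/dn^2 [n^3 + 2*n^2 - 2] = 6*n + 4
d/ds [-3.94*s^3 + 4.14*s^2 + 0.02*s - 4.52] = -11.82*s^2 + 8.28*s + 0.02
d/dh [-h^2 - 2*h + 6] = -2*h - 2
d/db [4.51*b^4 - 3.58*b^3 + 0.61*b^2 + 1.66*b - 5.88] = 18.04*b^3 - 10.74*b^2 + 1.22*b + 1.66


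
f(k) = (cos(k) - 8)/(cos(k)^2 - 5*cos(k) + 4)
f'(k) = (2*sin(k)*cos(k) - 5*sin(k))*(cos(k) - 8)/(cos(k)^2 - 5*cos(k) + 4)^2 - sin(k)/(cos(k)^2 - 5*cos(k) + 4)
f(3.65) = -0.97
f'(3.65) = -0.30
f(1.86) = -1.50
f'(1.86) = 1.28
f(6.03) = -72.75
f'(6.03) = -575.02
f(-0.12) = -324.02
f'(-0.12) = -5401.21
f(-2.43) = -1.05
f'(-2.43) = -0.45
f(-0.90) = -5.77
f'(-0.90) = -12.67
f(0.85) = -6.46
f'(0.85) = 15.07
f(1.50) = -2.17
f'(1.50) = 2.61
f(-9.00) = -0.95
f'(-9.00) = -0.24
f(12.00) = -14.52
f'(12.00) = -51.28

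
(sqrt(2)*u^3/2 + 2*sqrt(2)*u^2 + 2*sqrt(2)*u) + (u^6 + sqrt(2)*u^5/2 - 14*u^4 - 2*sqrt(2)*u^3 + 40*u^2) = u^6 + sqrt(2)*u^5/2 - 14*u^4 - 3*sqrt(2)*u^3/2 + 2*sqrt(2)*u^2 + 40*u^2 + 2*sqrt(2)*u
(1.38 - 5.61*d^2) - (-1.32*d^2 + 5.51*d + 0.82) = -4.29*d^2 - 5.51*d + 0.56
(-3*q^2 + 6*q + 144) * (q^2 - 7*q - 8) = -3*q^4 + 27*q^3 + 126*q^2 - 1056*q - 1152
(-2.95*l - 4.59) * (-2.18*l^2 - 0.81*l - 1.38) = 6.431*l^3 + 12.3957*l^2 + 7.7889*l + 6.3342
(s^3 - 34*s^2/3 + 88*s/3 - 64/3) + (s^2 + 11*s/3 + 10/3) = s^3 - 31*s^2/3 + 33*s - 18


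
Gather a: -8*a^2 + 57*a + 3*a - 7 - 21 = -8*a^2 + 60*a - 28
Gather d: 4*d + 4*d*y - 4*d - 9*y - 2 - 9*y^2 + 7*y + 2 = 4*d*y - 9*y^2 - 2*y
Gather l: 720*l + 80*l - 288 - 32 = 800*l - 320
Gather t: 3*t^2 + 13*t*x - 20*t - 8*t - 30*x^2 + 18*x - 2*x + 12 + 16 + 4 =3*t^2 + t*(13*x - 28) - 30*x^2 + 16*x + 32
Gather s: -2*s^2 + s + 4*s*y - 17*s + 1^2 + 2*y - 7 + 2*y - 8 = -2*s^2 + s*(4*y - 16) + 4*y - 14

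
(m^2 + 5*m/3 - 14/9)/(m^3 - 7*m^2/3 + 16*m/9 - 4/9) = (3*m + 7)/(3*m^2 - 5*m + 2)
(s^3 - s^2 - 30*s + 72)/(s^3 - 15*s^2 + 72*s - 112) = (s^2 + 3*s - 18)/(s^2 - 11*s + 28)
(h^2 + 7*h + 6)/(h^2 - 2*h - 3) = (h + 6)/(h - 3)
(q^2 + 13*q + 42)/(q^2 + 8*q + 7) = (q + 6)/(q + 1)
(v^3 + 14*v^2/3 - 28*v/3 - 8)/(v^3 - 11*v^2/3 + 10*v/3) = (3*v^2 + 20*v + 12)/(v*(3*v - 5))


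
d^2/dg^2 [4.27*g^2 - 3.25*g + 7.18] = 8.54000000000000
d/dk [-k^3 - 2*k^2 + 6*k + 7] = -3*k^2 - 4*k + 6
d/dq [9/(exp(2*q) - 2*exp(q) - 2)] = 18*(1 - exp(q))*exp(q)/(-exp(2*q) + 2*exp(q) + 2)^2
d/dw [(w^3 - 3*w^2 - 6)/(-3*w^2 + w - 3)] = (3*w*(2 - w)*(3*w^2 - w + 3) - (6*w - 1)*(-w^3 + 3*w^2 + 6))/(3*w^2 - w + 3)^2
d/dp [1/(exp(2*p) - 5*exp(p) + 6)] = (5 - 2*exp(p))*exp(p)/(exp(2*p) - 5*exp(p) + 6)^2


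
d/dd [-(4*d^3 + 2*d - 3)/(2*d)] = -4*d - 3/(2*d^2)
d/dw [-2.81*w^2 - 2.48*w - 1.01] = -5.62*w - 2.48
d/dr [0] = 0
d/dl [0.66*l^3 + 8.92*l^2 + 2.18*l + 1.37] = 1.98*l^2 + 17.84*l + 2.18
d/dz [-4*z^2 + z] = 1 - 8*z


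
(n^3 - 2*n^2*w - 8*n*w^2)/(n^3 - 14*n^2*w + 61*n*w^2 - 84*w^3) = n*(n + 2*w)/(n^2 - 10*n*w + 21*w^2)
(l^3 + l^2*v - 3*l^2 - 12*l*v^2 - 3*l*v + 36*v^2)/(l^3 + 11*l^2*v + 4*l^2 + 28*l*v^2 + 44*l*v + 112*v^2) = (l^2 - 3*l*v - 3*l + 9*v)/(l^2 + 7*l*v + 4*l + 28*v)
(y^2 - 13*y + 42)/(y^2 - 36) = (y - 7)/(y + 6)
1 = 1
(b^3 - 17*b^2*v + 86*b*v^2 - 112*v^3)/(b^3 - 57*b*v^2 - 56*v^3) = (b^2 - 9*b*v + 14*v^2)/(b^2 + 8*b*v + 7*v^2)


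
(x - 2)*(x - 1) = x^2 - 3*x + 2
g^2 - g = g*(g - 1)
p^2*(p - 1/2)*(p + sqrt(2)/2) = p^4 - p^3/2 + sqrt(2)*p^3/2 - sqrt(2)*p^2/4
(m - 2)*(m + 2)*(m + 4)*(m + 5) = m^4 + 9*m^3 + 16*m^2 - 36*m - 80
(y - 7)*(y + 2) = y^2 - 5*y - 14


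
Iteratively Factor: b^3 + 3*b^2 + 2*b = (b + 2)*(b^2 + b) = b*(b + 2)*(b + 1)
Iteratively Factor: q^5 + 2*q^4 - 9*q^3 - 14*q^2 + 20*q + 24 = (q - 2)*(q^4 + 4*q^3 - q^2 - 16*q - 12) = (q - 2)^2*(q^3 + 6*q^2 + 11*q + 6) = (q - 2)^2*(q + 1)*(q^2 + 5*q + 6) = (q - 2)^2*(q + 1)*(q + 2)*(q + 3)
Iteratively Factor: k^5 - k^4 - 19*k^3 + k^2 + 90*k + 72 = (k - 4)*(k^4 + 3*k^3 - 7*k^2 - 27*k - 18) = (k - 4)*(k + 3)*(k^3 - 7*k - 6) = (k - 4)*(k + 2)*(k + 3)*(k^2 - 2*k - 3) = (k - 4)*(k + 1)*(k + 2)*(k + 3)*(k - 3)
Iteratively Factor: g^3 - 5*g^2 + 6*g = (g - 2)*(g^2 - 3*g) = g*(g - 2)*(g - 3)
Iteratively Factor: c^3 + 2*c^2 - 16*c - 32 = (c + 4)*(c^2 - 2*c - 8) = (c + 2)*(c + 4)*(c - 4)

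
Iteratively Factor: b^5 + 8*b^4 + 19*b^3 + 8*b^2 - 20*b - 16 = (b - 1)*(b^4 + 9*b^3 + 28*b^2 + 36*b + 16) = (b - 1)*(b + 4)*(b^3 + 5*b^2 + 8*b + 4) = (b - 1)*(b + 1)*(b + 4)*(b^2 + 4*b + 4) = (b - 1)*(b + 1)*(b + 2)*(b + 4)*(b + 2)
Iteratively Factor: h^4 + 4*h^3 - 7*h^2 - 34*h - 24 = (h - 3)*(h^3 + 7*h^2 + 14*h + 8) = (h - 3)*(h + 2)*(h^2 + 5*h + 4) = (h - 3)*(h + 1)*(h + 2)*(h + 4)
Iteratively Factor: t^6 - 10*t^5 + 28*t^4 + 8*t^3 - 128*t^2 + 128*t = (t - 4)*(t^5 - 6*t^4 + 4*t^3 + 24*t^2 - 32*t) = (t - 4)*(t + 2)*(t^4 - 8*t^3 + 20*t^2 - 16*t) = t*(t - 4)*(t + 2)*(t^3 - 8*t^2 + 20*t - 16) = t*(t - 4)^2*(t + 2)*(t^2 - 4*t + 4) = t*(t - 4)^2*(t - 2)*(t + 2)*(t - 2)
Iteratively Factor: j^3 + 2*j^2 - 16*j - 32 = (j + 4)*(j^2 - 2*j - 8) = (j + 2)*(j + 4)*(j - 4)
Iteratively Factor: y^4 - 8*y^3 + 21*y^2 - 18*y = (y - 2)*(y^3 - 6*y^2 + 9*y) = y*(y - 2)*(y^2 - 6*y + 9) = y*(y - 3)*(y - 2)*(y - 3)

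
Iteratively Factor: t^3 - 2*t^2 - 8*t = (t - 4)*(t^2 + 2*t) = (t - 4)*(t + 2)*(t)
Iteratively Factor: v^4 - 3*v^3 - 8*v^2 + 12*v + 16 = (v + 2)*(v^3 - 5*v^2 + 2*v + 8) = (v - 4)*(v + 2)*(v^2 - v - 2) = (v - 4)*(v + 1)*(v + 2)*(v - 2)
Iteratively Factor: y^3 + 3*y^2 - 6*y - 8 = (y - 2)*(y^2 + 5*y + 4) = (y - 2)*(y + 4)*(y + 1)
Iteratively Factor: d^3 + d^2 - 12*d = (d + 4)*(d^2 - 3*d) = (d - 3)*(d + 4)*(d)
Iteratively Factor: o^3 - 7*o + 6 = (o - 2)*(o^2 + 2*o - 3) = (o - 2)*(o + 3)*(o - 1)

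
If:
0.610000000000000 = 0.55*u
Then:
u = 1.11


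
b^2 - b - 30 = (b - 6)*(b + 5)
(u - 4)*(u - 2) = u^2 - 6*u + 8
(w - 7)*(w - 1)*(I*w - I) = I*w^3 - 9*I*w^2 + 15*I*w - 7*I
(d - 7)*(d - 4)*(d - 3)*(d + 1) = d^4 - 13*d^3 + 47*d^2 - 23*d - 84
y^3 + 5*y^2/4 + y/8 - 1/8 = (y - 1/4)*(y + 1/2)*(y + 1)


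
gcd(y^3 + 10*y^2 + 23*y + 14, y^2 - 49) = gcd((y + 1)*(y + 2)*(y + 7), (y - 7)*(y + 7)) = y + 7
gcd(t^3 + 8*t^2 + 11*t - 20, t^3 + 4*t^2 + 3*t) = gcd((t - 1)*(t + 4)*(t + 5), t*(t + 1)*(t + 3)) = 1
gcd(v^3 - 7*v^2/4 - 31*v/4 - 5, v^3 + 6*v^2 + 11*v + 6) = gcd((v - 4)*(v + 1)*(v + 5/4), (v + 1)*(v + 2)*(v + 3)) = v + 1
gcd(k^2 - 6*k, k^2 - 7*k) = k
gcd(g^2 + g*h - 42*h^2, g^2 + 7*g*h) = g + 7*h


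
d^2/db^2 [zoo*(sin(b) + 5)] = zoo*sin(b)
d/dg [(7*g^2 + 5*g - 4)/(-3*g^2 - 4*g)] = (-13*g^2 - 24*g - 16)/(g^2*(9*g^2 + 24*g + 16))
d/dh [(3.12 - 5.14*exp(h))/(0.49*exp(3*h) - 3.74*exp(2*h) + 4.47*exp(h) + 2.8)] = (5.0372*exp(3*h) - 23.81*exp(2*h) + 23.3376*exp(h) - 28.3384)*exp(h)/(0.2401*exp(6*h) - 3.6652*exp(5*h) + 18.3682*exp(4*h) - 30.6916*exp(3*h) - 0.963100000000001*exp(2*h) + 25.032*exp(h) + 7.84)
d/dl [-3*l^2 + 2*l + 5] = 2 - 6*l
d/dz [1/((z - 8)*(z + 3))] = (5 - 2*z)/(z^4 - 10*z^3 - 23*z^2 + 240*z + 576)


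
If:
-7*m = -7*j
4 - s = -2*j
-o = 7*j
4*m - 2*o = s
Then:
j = 1/4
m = 1/4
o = -7/4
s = 9/2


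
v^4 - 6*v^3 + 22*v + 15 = (v - 5)*(v - 3)*(v + 1)^2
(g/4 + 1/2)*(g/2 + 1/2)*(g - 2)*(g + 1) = g^4/8 + g^3/4 - 3*g^2/8 - g - 1/2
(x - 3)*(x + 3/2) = x^2 - 3*x/2 - 9/2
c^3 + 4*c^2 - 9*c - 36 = (c - 3)*(c + 3)*(c + 4)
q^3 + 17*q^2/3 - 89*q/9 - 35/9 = (q - 5/3)*(q + 1/3)*(q + 7)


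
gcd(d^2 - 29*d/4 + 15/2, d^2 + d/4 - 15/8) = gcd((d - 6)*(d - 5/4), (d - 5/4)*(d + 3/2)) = d - 5/4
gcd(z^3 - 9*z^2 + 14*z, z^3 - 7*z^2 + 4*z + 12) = z - 2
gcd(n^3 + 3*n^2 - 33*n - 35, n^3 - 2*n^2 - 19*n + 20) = n - 5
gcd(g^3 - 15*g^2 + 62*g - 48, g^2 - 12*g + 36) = g - 6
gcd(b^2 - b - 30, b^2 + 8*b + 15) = b + 5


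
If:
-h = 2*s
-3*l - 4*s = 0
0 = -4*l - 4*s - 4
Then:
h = -6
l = -4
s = 3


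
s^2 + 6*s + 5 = (s + 1)*(s + 5)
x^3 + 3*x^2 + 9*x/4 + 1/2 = (x + 1/2)^2*(x + 2)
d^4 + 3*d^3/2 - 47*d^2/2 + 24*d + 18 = (d - 3)*(d - 2)*(d + 1/2)*(d + 6)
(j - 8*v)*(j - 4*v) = j^2 - 12*j*v + 32*v^2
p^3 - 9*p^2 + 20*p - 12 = (p - 6)*(p - 2)*(p - 1)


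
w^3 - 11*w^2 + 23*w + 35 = (w - 7)*(w - 5)*(w + 1)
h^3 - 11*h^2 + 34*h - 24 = (h - 6)*(h - 4)*(h - 1)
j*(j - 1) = j^2 - j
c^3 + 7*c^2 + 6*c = c*(c + 1)*(c + 6)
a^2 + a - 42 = (a - 6)*(a + 7)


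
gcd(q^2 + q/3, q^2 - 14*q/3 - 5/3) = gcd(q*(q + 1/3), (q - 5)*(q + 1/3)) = q + 1/3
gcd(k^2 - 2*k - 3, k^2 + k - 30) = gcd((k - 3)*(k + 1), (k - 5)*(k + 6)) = 1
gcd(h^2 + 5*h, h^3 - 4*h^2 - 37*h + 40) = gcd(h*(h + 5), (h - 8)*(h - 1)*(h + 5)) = h + 5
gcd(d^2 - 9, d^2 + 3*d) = d + 3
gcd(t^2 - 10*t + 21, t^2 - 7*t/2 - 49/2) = t - 7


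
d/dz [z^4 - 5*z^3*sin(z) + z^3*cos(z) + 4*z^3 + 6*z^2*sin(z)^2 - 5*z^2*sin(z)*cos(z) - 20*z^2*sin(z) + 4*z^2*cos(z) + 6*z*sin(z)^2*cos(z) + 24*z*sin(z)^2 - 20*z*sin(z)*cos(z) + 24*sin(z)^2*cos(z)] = -z^3*sin(z) - 5*z^3*cos(z) + 4*z^3 - 19*z^2*sin(z) + 6*z^2*sin(2*z) - 17*z^2*cos(z) - 5*z^2*cos(2*z) + 12*z^2 - 83*z*sin(z)/2 + 19*z*sin(2*z) + 9*z*sin(3*z)/2 + 8*z*cos(z) - 26*z*cos(2*z) + 6*z - 6*sin(z) - 10*sin(2*z) + 18*sin(3*z) + 3*cos(z)/2 - 12*cos(2*z) - 3*cos(3*z)/2 + 12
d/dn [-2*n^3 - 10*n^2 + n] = -6*n^2 - 20*n + 1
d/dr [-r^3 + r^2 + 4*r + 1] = -3*r^2 + 2*r + 4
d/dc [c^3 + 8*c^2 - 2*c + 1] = 3*c^2 + 16*c - 2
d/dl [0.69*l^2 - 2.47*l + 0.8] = 1.38*l - 2.47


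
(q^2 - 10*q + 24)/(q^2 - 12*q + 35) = (q^2 - 10*q + 24)/(q^2 - 12*q + 35)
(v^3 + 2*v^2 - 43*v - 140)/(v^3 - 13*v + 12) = (v^2 - 2*v - 35)/(v^2 - 4*v + 3)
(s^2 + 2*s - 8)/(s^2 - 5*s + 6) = (s + 4)/(s - 3)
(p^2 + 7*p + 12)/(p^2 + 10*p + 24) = (p + 3)/(p + 6)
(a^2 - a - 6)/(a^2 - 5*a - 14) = (a - 3)/(a - 7)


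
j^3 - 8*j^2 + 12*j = j*(j - 6)*(j - 2)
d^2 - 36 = (d - 6)*(d + 6)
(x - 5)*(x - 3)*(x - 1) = x^3 - 9*x^2 + 23*x - 15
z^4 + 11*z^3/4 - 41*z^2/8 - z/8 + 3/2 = (z - 1)*(z - 3/4)*(z + 1/2)*(z + 4)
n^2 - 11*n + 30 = (n - 6)*(n - 5)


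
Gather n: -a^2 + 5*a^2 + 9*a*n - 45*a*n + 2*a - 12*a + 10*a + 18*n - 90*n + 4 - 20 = 4*a^2 + n*(-36*a - 72) - 16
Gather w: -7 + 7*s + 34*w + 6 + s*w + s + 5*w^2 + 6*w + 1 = 8*s + 5*w^2 + w*(s + 40)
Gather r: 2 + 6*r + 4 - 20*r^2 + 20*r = -20*r^2 + 26*r + 6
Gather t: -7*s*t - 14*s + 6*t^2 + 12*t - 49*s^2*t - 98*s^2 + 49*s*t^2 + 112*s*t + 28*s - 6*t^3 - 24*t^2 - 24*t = -98*s^2 + 14*s - 6*t^3 + t^2*(49*s - 18) + t*(-49*s^2 + 105*s - 12)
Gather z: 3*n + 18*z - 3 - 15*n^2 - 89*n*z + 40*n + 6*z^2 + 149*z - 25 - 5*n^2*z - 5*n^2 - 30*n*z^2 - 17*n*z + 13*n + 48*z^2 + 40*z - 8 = -20*n^2 + 56*n + z^2*(54 - 30*n) + z*(-5*n^2 - 106*n + 207) - 36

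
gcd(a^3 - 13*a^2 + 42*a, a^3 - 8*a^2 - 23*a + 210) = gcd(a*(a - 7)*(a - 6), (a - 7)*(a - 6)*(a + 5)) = a^2 - 13*a + 42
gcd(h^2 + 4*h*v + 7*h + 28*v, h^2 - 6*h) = 1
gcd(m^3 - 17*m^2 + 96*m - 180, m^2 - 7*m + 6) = m - 6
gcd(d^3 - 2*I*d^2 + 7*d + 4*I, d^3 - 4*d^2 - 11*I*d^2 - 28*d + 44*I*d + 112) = d - 4*I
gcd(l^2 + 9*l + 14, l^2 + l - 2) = l + 2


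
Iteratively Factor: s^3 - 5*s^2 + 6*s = (s - 2)*(s^2 - 3*s) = s*(s - 2)*(s - 3)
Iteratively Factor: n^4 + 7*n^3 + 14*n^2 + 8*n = (n + 4)*(n^3 + 3*n^2 + 2*n) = n*(n + 4)*(n^2 + 3*n + 2) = n*(n + 1)*(n + 4)*(n + 2)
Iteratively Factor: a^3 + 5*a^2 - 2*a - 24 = (a + 3)*(a^2 + 2*a - 8) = (a - 2)*(a + 3)*(a + 4)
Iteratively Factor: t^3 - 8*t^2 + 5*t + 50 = (t + 2)*(t^2 - 10*t + 25) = (t - 5)*(t + 2)*(t - 5)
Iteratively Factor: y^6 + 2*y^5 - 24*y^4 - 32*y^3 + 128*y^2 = (y)*(y^5 + 2*y^4 - 24*y^3 - 32*y^2 + 128*y) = y*(y - 2)*(y^4 + 4*y^3 - 16*y^2 - 64*y) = y*(y - 4)*(y - 2)*(y^3 + 8*y^2 + 16*y) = y*(y - 4)*(y - 2)*(y + 4)*(y^2 + 4*y) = y^2*(y - 4)*(y - 2)*(y + 4)*(y + 4)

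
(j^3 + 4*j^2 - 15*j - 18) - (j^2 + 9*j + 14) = j^3 + 3*j^2 - 24*j - 32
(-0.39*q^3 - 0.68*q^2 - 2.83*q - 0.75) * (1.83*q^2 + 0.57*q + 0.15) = -0.7137*q^5 - 1.4667*q^4 - 5.625*q^3 - 3.0876*q^2 - 0.852*q - 0.1125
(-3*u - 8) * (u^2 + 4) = -3*u^3 - 8*u^2 - 12*u - 32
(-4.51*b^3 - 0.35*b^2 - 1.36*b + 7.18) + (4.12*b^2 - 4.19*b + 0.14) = -4.51*b^3 + 3.77*b^2 - 5.55*b + 7.32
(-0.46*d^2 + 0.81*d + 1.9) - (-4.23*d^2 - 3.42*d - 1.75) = 3.77*d^2 + 4.23*d + 3.65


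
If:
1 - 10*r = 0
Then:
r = 1/10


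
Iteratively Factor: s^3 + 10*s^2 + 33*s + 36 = (s + 3)*(s^2 + 7*s + 12) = (s + 3)*(s + 4)*(s + 3)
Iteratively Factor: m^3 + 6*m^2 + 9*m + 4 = (m + 1)*(m^2 + 5*m + 4) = (m + 1)^2*(m + 4)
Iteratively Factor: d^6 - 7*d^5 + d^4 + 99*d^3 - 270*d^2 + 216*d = (d - 3)*(d^5 - 4*d^4 - 11*d^3 + 66*d^2 - 72*d) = (d - 3)^2*(d^4 - d^3 - 14*d^2 + 24*d) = d*(d - 3)^2*(d^3 - d^2 - 14*d + 24) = d*(d - 3)^3*(d^2 + 2*d - 8) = d*(d - 3)^3*(d + 4)*(d - 2)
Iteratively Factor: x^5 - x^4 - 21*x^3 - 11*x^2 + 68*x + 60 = (x - 5)*(x^4 + 4*x^3 - x^2 - 16*x - 12) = (x - 5)*(x - 2)*(x^3 + 6*x^2 + 11*x + 6) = (x - 5)*(x - 2)*(x + 3)*(x^2 + 3*x + 2) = (x - 5)*(x - 2)*(x + 1)*(x + 3)*(x + 2)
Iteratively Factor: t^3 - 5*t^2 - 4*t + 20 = (t - 2)*(t^2 - 3*t - 10) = (t - 5)*(t - 2)*(t + 2)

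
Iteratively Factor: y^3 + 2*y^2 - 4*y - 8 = (y + 2)*(y^2 - 4) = (y - 2)*(y + 2)*(y + 2)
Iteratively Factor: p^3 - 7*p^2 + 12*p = (p - 4)*(p^2 - 3*p) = (p - 4)*(p - 3)*(p)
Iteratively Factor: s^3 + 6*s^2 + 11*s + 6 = (s + 2)*(s^2 + 4*s + 3) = (s + 2)*(s + 3)*(s + 1)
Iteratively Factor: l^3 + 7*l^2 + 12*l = (l + 4)*(l^2 + 3*l) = (l + 3)*(l + 4)*(l)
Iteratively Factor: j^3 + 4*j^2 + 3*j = (j + 3)*(j^2 + j) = (j + 1)*(j + 3)*(j)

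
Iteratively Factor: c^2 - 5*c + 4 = (c - 1)*(c - 4)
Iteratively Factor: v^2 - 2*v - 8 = (v + 2)*(v - 4)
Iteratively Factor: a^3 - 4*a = (a - 2)*(a^2 + 2*a) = a*(a - 2)*(a + 2)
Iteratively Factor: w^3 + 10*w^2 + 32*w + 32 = (w + 4)*(w^2 + 6*w + 8) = (w + 2)*(w + 4)*(w + 4)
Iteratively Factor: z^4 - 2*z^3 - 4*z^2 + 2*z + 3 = (z - 1)*(z^3 - z^2 - 5*z - 3) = (z - 1)*(z + 1)*(z^2 - 2*z - 3) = (z - 1)*(z + 1)^2*(z - 3)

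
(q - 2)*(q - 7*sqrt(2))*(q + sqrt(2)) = q^3 - 6*sqrt(2)*q^2 - 2*q^2 - 14*q + 12*sqrt(2)*q + 28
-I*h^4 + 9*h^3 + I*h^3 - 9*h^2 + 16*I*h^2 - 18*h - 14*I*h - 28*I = (h - 2)*(h + 2*I)*(h + 7*I)*(-I*h - I)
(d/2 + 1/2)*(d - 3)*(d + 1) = d^3/2 - d^2/2 - 5*d/2 - 3/2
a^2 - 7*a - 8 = (a - 8)*(a + 1)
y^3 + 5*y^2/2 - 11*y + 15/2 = (y - 3/2)*(y - 1)*(y + 5)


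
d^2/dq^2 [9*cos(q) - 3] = -9*cos(q)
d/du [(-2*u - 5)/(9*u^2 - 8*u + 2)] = 2*(9*u^2 + 45*u - 22)/(81*u^4 - 144*u^3 + 100*u^2 - 32*u + 4)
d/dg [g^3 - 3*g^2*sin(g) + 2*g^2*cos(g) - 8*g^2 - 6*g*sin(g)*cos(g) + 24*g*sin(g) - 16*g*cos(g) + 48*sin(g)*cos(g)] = -2*g^2*sin(g) - 3*g^2*cos(g) + 3*g^2 + 10*g*sin(g) + 28*g*cos(g) - 6*g*cos(2*g) - 16*g + 24*sin(g) - 3*sin(2*g) - 16*cos(g) + 48*cos(2*g)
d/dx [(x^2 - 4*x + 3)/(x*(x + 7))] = (11*x^2 - 6*x - 21)/(x^2*(x^2 + 14*x + 49))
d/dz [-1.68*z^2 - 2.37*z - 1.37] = -3.36*z - 2.37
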